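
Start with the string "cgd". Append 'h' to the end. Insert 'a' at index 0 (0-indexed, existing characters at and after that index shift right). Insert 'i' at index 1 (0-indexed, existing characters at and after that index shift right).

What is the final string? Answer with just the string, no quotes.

Applying each edit step by step:
Start: "cgd"
Op 1 (append 'h'): "cgd" -> "cgdh"
Op 2 (insert 'a' at idx 0): "cgdh" -> "acgdh"
Op 3 (insert 'i' at idx 1): "acgdh" -> "aicgdh"

Answer: aicgdh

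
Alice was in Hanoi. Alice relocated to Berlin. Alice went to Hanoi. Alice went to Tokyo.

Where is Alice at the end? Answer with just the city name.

Answer: Tokyo

Derivation:
Tracking Alice's location:
Start: Alice is in Hanoi.
After move 1: Hanoi -> Berlin. Alice is in Berlin.
After move 2: Berlin -> Hanoi. Alice is in Hanoi.
After move 3: Hanoi -> Tokyo. Alice is in Tokyo.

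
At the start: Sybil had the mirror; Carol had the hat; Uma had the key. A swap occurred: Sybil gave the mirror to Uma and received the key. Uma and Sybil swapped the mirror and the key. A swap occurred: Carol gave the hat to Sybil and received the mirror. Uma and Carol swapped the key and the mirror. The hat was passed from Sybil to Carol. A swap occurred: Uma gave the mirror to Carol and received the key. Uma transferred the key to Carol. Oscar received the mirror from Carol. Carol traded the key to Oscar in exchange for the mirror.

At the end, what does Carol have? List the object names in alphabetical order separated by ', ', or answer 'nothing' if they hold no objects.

Tracking all object holders:
Start: mirror:Sybil, hat:Carol, key:Uma
Event 1 (swap mirror<->key: now mirror:Uma, key:Sybil). State: mirror:Uma, hat:Carol, key:Sybil
Event 2 (swap mirror<->key: now mirror:Sybil, key:Uma). State: mirror:Sybil, hat:Carol, key:Uma
Event 3 (swap hat<->mirror: now hat:Sybil, mirror:Carol). State: mirror:Carol, hat:Sybil, key:Uma
Event 4 (swap key<->mirror: now key:Carol, mirror:Uma). State: mirror:Uma, hat:Sybil, key:Carol
Event 5 (give hat: Sybil -> Carol). State: mirror:Uma, hat:Carol, key:Carol
Event 6 (swap mirror<->key: now mirror:Carol, key:Uma). State: mirror:Carol, hat:Carol, key:Uma
Event 7 (give key: Uma -> Carol). State: mirror:Carol, hat:Carol, key:Carol
Event 8 (give mirror: Carol -> Oscar). State: mirror:Oscar, hat:Carol, key:Carol
Event 9 (swap key<->mirror: now key:Oscar, mirror:Carol). State: mirror:Carol, hat:Carol, key:Oscar

Final state: mirror:Carol, hat:Carol, key:Oscar
Carol holds: hat, mirror.

Answer: hat, mirror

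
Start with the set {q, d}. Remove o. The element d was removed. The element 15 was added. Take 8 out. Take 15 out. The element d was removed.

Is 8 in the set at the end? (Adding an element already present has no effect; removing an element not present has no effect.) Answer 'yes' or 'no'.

Answer: no

Derivation:
Tracking the set through each operation:
Start: {d, q}
Event 1 (remove o): not present, no change. Set: {d, q}
Event 2 (remove d): removed. Set: {q}
Event 3 (add 15): added. Set: {15, q}
Event 4 (remove 8): not present, no change. Set: {15, q}
Event 5 (remove 15): removed. Set: {q}
Event 6 (remove d): not present, no change. Set: {q}

Final set: {q} (size 1)
8 is NOT in the final set.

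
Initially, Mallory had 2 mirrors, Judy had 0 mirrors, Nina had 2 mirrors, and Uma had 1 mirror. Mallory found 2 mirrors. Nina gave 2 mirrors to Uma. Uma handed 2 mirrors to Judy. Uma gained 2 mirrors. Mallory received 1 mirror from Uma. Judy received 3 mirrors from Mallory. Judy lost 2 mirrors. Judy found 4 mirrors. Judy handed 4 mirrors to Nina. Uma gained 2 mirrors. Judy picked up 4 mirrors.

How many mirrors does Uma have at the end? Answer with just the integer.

Answer: 4

Derivation:
Tracking counts step by step:
Start: Mallory=2, Judy=0, Nina=2, Uma=1
Event 1 (Mallory +2): Mallory: 2 -> 4. State: Mallory=4, Judy=0, Nina=2, Uma=1
Event 2 (Nina -> Uma, 2): Nina: 2 -> 0, Uma: 1 -> 3. State: Mallory=4, Judy=0, Nina=0, Uma=3
Event 3 (Uma -> Judy, 2): Uma: 3 -> 1, Judy: 0 -> 2. State: Mallory=4, Judy=2, Nina=0, Uma=1
Event 4 (Uma +2): Uma: 1 -> 3. State: Mallory=4, Judy=2, Nina=0, Uma=3
Event 5 (Uma -> Mallory, 1): Uma: 3 -> 2, Mallory: 4 -> 5. State: Mallory=5, Judy=2, Nina=0, Uma=2
Event 6 (Mallory -> Judy, 3): Mallory: 5 -> 2, Judy: 2 -> 5. State: Mallory=2, Judy=5, Nina=0, Uma=2
Event 7 (Judy -2): Judy: 5 -> 3. State: Mallory=2, Judy=3, Nina=0, Uma=2
Event 8 (Judy +4): Judy: 3 -> 7. State: Mallory=2, Judy=7, Nina=0, Uma=2
Event 9 (Judy -> Nina, 4): Judy: 7 -> 3, Nina: 0 -> 4. State: Mallory=2, Judy=3, Nina=4, Uma=2
Event 10 (Uma +2): Uma: 2 -> 4. State: Mallory=2, Judy=3, Nina=4, Uma=4
Event 11 (Judy +4): Judy: 3 -> 7. State: Mallory=2, Judy=7, Nina=4, Uma=4

Uma's final count: 4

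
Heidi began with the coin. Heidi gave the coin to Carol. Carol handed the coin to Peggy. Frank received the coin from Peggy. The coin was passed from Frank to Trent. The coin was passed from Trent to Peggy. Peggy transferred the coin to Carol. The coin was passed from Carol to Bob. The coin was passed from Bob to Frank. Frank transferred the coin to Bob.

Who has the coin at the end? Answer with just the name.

Answer: Bob

Derivation:
Tracking the coin through each event:
Start: Heidi has the coin.
After event 1: Carol has the coin.
After event 2: Peggy has the coin.
After event 3: Frank has the coin.
After event 4: Trent has the coin.
After event 5: Peggy has the coin.
After event 6: Carol has the coin.
After event 7: Bob has the coin.
After event 8: Frank has the coin.
After event 9: Bob has the coin.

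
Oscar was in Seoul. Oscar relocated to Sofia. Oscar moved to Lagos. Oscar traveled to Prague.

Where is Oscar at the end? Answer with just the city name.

Answer: Prague

Derivation:
Tracking Oscar's location:
Start: Oscar is in Seoul.
After move 1: Seoul -> Sofia. Oscar is in Sofia.
After move 2: Sofia -> Lagos. Oscar is in Lagos.
After move 3: Lagos -> Prague. Oscar is in Prague.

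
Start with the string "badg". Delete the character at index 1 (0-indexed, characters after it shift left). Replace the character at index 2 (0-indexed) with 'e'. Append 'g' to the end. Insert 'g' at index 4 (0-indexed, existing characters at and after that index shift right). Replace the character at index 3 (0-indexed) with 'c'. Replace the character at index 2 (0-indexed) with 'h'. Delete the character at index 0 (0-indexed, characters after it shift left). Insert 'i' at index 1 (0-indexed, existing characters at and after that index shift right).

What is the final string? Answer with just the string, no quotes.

Answer: dihcg

Derivation:
Applying each edit step by step:
Start: "badg"
Op 1 (delete idx 1 = 'a'): "badg" -> "bdg"
Op 2 (replace idx 2: 'g' -> 'e'): "bdg" -> "bde"
Op 3 (append 'g'): "bde" -> "bdeg"
Op 4 (insert 'g' at idx 4): "bdeg" -> "bdegg"
Op 5 (replace idx 3: 'g' -> 'c'): "bdegg" -> "bdecg"
Op 6 (replace idx 2: 'e' -> 'h'): "bdecg" -> "bdhcg"
Op 7 (delete idx 0 = 'b'): "bdhcg" -> "dhcg"
Op 8 (insert 'i' at idx 1): "dhcg" -> "dihcg"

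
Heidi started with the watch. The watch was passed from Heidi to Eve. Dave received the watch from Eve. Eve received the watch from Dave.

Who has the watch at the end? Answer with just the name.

Tracking the watch through each event:
Start: Heidi has the watch.
After event 1: Eve has the watch.
After event 2: Dave has the watch.
After event 3: Eve has the watch.

Answer: Eve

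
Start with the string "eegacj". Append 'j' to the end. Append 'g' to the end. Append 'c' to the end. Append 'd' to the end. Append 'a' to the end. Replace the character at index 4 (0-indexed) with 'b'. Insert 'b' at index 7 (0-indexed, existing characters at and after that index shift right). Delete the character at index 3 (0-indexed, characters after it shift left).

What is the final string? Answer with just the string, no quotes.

Answer: eegbjjbgcda

Derivation:
Applying each edit step by step:
Start: "eegacj"
Op 1 (append 'j'): "eegacj" -> "eegacjj"
Op 2 (append 'g'): "eegacjj" -> "eegacjjg"
Op 3 (append 'c'): "eegacjjg" -> "eegacjjgc"
Op 4 (append 'd'): "eegacjjgc" -> "eegacjjgcd"
Op 5 (append 'a'): "eegacjjgcd" -> "eegacjjgcda"
Op 6 (replace idx 4: 'c' -> 'b'): "eegacjjgcda" -> "eegabjjgcda"
Op 7 (insert 'b' at idx 7): "eegabjjgcda" -> "eegabjjbgcda"
Op 8 (delete idx 3 = 'a'): "eegabjjbgcda" -> "eegbjjbgcda"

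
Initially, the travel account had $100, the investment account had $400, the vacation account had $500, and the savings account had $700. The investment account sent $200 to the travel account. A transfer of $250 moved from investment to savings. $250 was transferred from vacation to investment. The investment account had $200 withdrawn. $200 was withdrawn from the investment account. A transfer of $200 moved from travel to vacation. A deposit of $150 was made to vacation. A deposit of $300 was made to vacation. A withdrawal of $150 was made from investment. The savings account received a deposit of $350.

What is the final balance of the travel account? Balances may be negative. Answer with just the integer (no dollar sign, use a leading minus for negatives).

Answer: 100

Derivation:
Tracking account balances step by step:
Start: travel=100, investment=400, vacation=500, savings=700
Event 1 (transfer 200 investment -> travel): investment: 400 - 200 = 200, travel: 100 + 200 = 300. Balances: travel=300, investment=200, vacation=500, savings=700
Event 2 (transfer 250 investment -> savings): investment: 200 - 250 = -50, savings: 700 + 250 = 950. Balances: travel=300, investment=-50, vacation=500, savings=950
Event 3 (transfer 250 vacation -> investment): vacation: 500 - 250 = 250, investment: -50 + 250 = 200. Balances: travel=300, investment=200, vacation=250, savings=950
Event 4 (withdraw 200 from investment): investment: 200 - 200 = 0. Balances: travel=300, investment=0, vacation=250, savings=950
Event 5 (withdraw 200 from investment): investment: 0 - 200 = -200. Balances: travel=300, investment=-200, vacation=250, savings=950
Event 6 (transfer 200 travel -> vacation): travel: 300 - 200 = 100, vacation: 250 + 200 = 450. Balances: travel=100, investment=-200, vacation=450, savings=950
Event 7 (deposit 150 to vacation): vacation: 450 + 150 = 600. Balances: travel=100, investment=-200, vacation=600, savings=950
Event 8 (deposit 300 to vacation): vacation: 600 + 300 = 900. Balances: travel=100, investment=-200, vacation=900, savings=950
Event 9 (withdraw 150 from investment): investment: -200 - 150 = -350. Balances: travel=100, investment=-350, vacation=900, savings=950
Event 10 (deposit 350 to savings): savings: 950 + 350 = 1300. Balances: travel=100, investment=-350, vacation=900, savings=1300

Final balance of travel: 100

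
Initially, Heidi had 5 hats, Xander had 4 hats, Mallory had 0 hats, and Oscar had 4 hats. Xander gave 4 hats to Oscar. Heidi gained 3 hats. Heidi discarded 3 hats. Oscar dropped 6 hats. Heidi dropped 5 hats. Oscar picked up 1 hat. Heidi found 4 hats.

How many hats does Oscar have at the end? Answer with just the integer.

Answer: 3

Derivation:
Tracking counts step by step:
Start: Heidi=5, Xander=4, Mallory=0, Oscar=4
Event 1 (Xander -> Oscar, 4): Xander: 4 -> 0, Oscar: 4 -> 8. State: Heidi=5, Xander=0, Mallory=0, Oscar=8
Event 2 (Heidi +3): Heidi: 5 -> 8. State: Heidi=8, Xander=0, Mallory=0, Oscar=8
Event 3 (Heidi -3): Heidi: 8 -> 5. State: Heidi=5, Xander=0, Mallory=0, Oscar=8
Event 4 (Oscar -6): Oscar: 8 -> 2. State: Heidi=5, Xander=0, Mallory=0, Oscar=2
Event 5 (Heidi -5): Heidi: 5 -> 0. State: Heidi=0, Xander=0, Mallory=0, Oscar=2
Event 6 (Oscar +1): Oscar: 2 -> 3. State: Heidi=0, Xander=0, Mallory=0, Oscar=3
Event 7 (Heidi +4): Heidi: 0 -> 4. State: Heidi=4, Xander=0, Mallory=0, Oscar=3

Oscar's final count: 3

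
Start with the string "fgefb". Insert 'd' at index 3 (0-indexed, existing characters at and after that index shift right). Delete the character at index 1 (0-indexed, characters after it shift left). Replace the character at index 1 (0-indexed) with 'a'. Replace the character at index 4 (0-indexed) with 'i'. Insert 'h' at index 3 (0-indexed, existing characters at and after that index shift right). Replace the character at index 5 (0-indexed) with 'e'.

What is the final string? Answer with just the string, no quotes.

Applying each edit step by step:
Start: "fgefb"
Op 1 (insert 'd' at idx 3): "fgefb" -> "fgedfb"
Op 2 (delete idx 1 = 'g'): "fgedfb" -> "fedfb"
Op 3 (replace idx 1: 'e' -> 'a'): "fedfb" -> "fadfb"
Op 4 (replace idx 4: 'b' -> 'i'): "fadfb" -> "fadfi"
Op 5 (insert 'h' at idx 3): "fadfi" -> "fadhfi"
Op 6 (replace idx 5: 'i' -> 'e'): "fadhfi" -> "fadhfe"

Answer: fadhfe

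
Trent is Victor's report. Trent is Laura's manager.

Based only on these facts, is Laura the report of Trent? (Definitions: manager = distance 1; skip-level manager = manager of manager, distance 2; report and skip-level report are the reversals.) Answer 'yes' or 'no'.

Reconstructing the manager chain from the given facts:
  Victor -> Trent -> Laura
(each arrow means 'manager of the next')
Positions in the chain (0 = top):
  position of Victor: 0
  position of Trent: 1
  position of Laura: 2

Laura is at position 2, Trent is at position 1; signed distance (j - i) = -1.
'report' requires j - i = -1. Actual distance is -1, so the relation HOLDS.

Answer: yes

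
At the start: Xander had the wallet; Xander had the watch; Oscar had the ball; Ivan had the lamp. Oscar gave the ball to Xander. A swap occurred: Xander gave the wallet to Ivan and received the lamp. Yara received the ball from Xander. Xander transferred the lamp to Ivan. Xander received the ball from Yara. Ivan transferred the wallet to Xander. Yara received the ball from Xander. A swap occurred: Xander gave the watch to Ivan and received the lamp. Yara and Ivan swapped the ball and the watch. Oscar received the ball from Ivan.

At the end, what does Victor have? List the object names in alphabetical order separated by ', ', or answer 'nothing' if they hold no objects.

Tracking all object holders:
Start: wallet:Xander, watch:Xander, ball:Oscar, lamp:Ivan
Event 1 (give ball: Oscar -> Xander). State: wallet:Xander, watch:Xander, ball:Xander, lamp:Ivan
Event 2 (swap wallet<->lamp: now wallet:Ivan, lamp:Xander). State: wallet:Ivan, watch:Xander, ball:Xander, lamp:Xander
Event 3 (give ball: Xander -> Yara). State: wallet:Ivan, watch:Xander, ball:Yara, lamp:Xander
Event 4 (give lamp: Xander -> Ivan). State: wallet:Ivan, watch:Xander, ball:Yara, lamp:Ivan
Event 5 (give ball: Yara -> Xander). State: wallet:Ivan, watch:Xander, ball:Xander, lamp:Ivan
Event 6 (give wallet: Ivan -> Xander). State: wallet:Xander, watch:Xander, ball:Xander, lamp:Ivan
Event 7 (give ball: Xander -> Yara). State: wallet:Xander, watch:Xander, ball:Yara, lamp:Ivan
Event 8 (swap watch<->lamp: now watch:Ivan, lamp:Xander). State: wallet:Xander, watch:Ivan, ball:Yara, lamp:Xander
Event 9 (swap ball<->watch: now ball:Ivan, watch:Yara). State: wallet:Xander, watch:Yara, ball:Ivan, lamp:Xander
Event 10 (give ball: Ivan -> Oscar). State: wallet:Xander, watch:Yara, ball:Oscar, lamp:Xander

Final state: wallet:Xander, watch:Yara, ball:Oscar, lamp:Xander
Victor holds: (nothing).

Answer: nothing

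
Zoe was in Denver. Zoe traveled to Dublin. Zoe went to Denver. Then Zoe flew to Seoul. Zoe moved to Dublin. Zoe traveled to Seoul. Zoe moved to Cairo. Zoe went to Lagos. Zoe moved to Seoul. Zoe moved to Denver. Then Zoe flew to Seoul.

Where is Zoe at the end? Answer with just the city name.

Tracking Zoe's location:
Start: Zoe is in Denver.
After move 1: Denver -> Dublin. Zoe is in Dublin.
After move 2: Dublin -> Denver. Zoe is in Denver.
After move 3: Denver -> Seoul. Zoe is in Seoul.
After move 4: Seoul -> Dublin. Zoe is in Dublin.
After move 5: Dublin -> Seoul. Zoe is in Seoul.
After move 6: Seoul -> Cairo. Zoe is in Cairo.
After move 7: Cairo -> Lagos. Zoe is in Lagos.
After move 8: Lagos -> Seoul. Zoe is in Seoul.
After move 9: Seoul -> Denver. Zoe is in Denver.
After move 10: Denver -> Seoul. Zoe is in Seoul.

Answer: Seoul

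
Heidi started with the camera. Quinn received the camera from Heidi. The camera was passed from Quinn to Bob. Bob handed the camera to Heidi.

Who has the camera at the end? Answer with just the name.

Answer: Heidi

Derivation:
Tracking the camera through each event:
Start: Heidi has the camera.
After event 1: Quinn has the camera.
After event 2: Bob has the camera.
After event 3: Heidi has the camera.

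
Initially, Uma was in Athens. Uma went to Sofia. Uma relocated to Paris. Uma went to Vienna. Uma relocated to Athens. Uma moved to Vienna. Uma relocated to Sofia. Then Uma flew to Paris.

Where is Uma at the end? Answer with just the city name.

Answer: Paris

Derivation:
Tracking Uma's location:
Start: Uma is in Athens.
After move 1: Athens -> Sofia. Uma is in Sofia.
After move 2: Sofia -> Paris. Uma is in Paris.
After move 3: Paris -> Vienna. Uma is in Vienna.
After move 4: Vienna -> Athens. Uma is in Athens.
After move 5: Athens -> Vienna. Uma is in Vienna.
After move 6: Vienna -> Sofia. Uma is in Sofia.
After move 7: Sofia -> Paris. Uma is in Paris.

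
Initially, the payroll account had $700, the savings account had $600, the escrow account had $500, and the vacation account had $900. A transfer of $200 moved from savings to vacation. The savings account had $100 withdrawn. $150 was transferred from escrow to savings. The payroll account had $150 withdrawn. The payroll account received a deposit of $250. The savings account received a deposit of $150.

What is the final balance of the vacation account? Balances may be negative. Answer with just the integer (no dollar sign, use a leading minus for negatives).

Answer: 1100

Derivation:
Tracking account balances step by step:
Start: payroll=700, savings=600, escrow=500, vacation=900
Event 1 (transfer 200 savings -> vacation): savings: 600 - 200 = 400, vacation: 900 + 200 = 1100. Balances: payroll=700, savings=400, escrow=500, vacation=1100
Event 2 (withdraw 100 from savings): savings: 400 - 100 = 300. Balances: payroll=700, savings=300, escrow=500, vacation=1100
Event 3 (transfer 150 escrow -> savings): escrow: 500 - 150 = 350, savings: 300 + 150 = 450. Balances: payroll=700, savings=450, escrow=350, vacation=1100
Event 4 (withdraw 150 from payroll): payroll: 700 - 150 = 550. Balances: payroll=550, savings=450, escrow=350, vacation=1100
Event 5 (deposit 250 to payroll): payroll: 550 + 250 = 800. Balances: payroll=800, savings=450, escrow=350, vacation=1100
Event 6 (deposit 150 to savings): savings: 450 + 150 = 600. Balances: payroll=800, savings=600, escrow=350, vacation=1100

Final balance of vacation: 1100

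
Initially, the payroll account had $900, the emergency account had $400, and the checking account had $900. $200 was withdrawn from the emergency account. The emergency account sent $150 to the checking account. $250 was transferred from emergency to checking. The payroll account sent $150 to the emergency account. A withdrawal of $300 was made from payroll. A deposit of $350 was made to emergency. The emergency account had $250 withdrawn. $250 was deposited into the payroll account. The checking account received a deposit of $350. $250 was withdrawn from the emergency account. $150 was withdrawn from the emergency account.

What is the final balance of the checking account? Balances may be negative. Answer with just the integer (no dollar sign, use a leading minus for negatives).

Answer: 1650

Derivation:
Tracking account balances step by step:
Start: payroll=900, emergency=400, checking=900
Event 1 (withdraw 200 from emergency): emergency: 400 - 200 = 200. Balances: payroll=900, emergency=200, checking=900
Event 2 (transfer 150 emergency -> checking): emergency: 200 - 150 = 50, checking: 900 + 150 = 1050. Balances: payroll=900, emergency=50, checking=1050
Event 3 (transfer 250 emergency -> checking): emergency: 50 - 250 = -200, checking: 1050 + 250 = 1300. Balances: payroll=900, emergency=-200, checking=1300
Event 4 (transfer 150 payroll -> emergency): payroll: 900 - 150 = 750, emergency: -200 + 150 = -50. Balances: payroll=750, emergency=-50, checking=1300
Event 5 (withdraw 300 from payroll): payroll: 750 - 300 = 450. Balances: payroll=450, emergency=-50, checking=1300
Event 6 (deposit 350 to emergency): emergency: -50 + 350 = 300. Balances: payroll=450, emergency=300, checking=1300
Event 7 (withdraw 250 from emergency): emergency: 300 - 250 = 50. Balances: payroll=450, emergency=50, checking=1300
Event 8 (deposit 250 to payroll): payroll: 450 + 250 = 700. Balances: payroll=700, emergency=50, checking=1300
Event 9 (deposit 350 to checking): checking: 1300 + 350 = 1650. Balances: payroll=700, emergency=50, checking=1650
Event 10 (withdraw 250 from emergency): emergency: 50 - 250 = -200. Balances: payroll=700, emergency=-200, checking=1650
Event 11 (withdraw 150 from emergency): emergency: -200 - 150 = -350. Balances: payroll=700, emergency=-350, checking=1650

Final balance of checking: 1650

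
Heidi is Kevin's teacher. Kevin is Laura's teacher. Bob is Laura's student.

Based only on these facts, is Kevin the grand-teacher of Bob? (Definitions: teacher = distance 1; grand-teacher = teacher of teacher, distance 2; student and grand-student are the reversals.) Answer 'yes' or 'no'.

Reconstructing the teacher chain from the given facts:
  Heidi -> Kevin -> Laura -> Bob
(each arrow means 'teacher of the next')
Positions in the chain (0 = top):
  position of Heidi: 0
  position of Kevin: 1
  position of Laura: 2
  position of Bob: 3

Kevin is at position 1, Bob is at position 3; signed distance (j - i) = 2.
'grand-teacher' requires j - i = 2. Actual distance is 2, so the relation HOLDS.

Answer: yes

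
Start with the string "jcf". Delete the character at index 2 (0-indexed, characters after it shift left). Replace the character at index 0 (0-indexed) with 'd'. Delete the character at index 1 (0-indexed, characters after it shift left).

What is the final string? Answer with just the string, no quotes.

Answer: d

Derivation:
Applying each edit step by step:
Start: "jcf"
Op 1 (delete idx 2 = 'f'): "jcf" -> "jc"
Op 2 (replace idx 0: 'j' -> 'd'): "jc" -> "dc"
Op 3 (delete idx 1 = 'c'): "dc" -> "d"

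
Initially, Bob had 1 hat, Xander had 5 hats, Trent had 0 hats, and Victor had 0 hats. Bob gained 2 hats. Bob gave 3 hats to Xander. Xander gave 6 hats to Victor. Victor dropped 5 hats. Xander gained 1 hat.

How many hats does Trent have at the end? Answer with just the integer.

Answer: 0

Derivation:
Tracking counts step by step:
Start: Bob=1, Xander=5, Trent=0, Victor=0
Event 1 (Bob +2): Bob: 1 -> 3. State: Bob=3, Xander=5, Trent=0, Victor=0
Event 2 (Bob -> Xander, 3): Bob: 3 -> 0, Xander: 5 -> 8. State: Bob=0, Xander=8, Trent=0, Victor=0
Event 3 (Xander -> Victor, 6): Xander: 8 -> 2, Victor: 0 -> 6. State: Bob=0, Xander=2, Trent=0, Victor=6
Event 4 (Victor -5): Victor: 6 -> 1. State: Bob=0, Xander=2, Trent=0, Victor=1
Event 5 (Xander +1): Xander: 2 -> 3. State: Bob=0, Xander=3, Trent=0, Victor=1

Trent's final count: 0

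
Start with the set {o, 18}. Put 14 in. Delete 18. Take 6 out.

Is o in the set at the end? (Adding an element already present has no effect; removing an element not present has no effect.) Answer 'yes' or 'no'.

Answer: yes

Derivation:
Tracking the set through each operation:
Start: {18, o}
Event 1 (add 14): added. Set: {14, 18, o}
Event 2 (remove 18): removed. Set: {14, o}
Event 3 (remove 6): not present, no change. Set: {14, o}

Final set: {14, o} (size 2)
o is in the final set.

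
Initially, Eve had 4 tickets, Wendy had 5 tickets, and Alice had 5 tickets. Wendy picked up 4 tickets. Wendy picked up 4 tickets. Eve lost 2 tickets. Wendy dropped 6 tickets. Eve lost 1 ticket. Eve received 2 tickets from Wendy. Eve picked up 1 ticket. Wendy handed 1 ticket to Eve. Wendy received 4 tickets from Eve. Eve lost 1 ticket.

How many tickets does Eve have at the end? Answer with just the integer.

Tracking counts step by step:
Start: Eve=4, Wendy=5, Alice=5
Event 1 (Wendy +4): Wendy: 5 -> 9. State: Eve=4, Wendy=9, Alice=5
Event 2 (Wendy +4): Wendy: 9 -> 13. State: Eve=4, Wendy=13, Alice=5
Event 3 (Eve -2): Eve: 4 -> 2. State: Eve=2, Wendy=13, Alice=5
Event 4 (Wendy -6): Wendy: 13 -> 7. State: Eve=2, Wendy=7, Alice=5
Event 5 (Eve -1): Eve: 2 -> 1. State: Eve=1, Wendy=7, Alice=5
Event 6 (Wendy -> Eve, 2): Wendy: 7 -> 5, Eve: 1 -> 3. State: Eve=3, Wendy=5, Alice=5
Event 7 (Eve +1): Eve: 3 -> 4. State: Eve=4, Wendy=5, Alice=5
Event 8 (Wendy -> Eve, 1): Wendy: 5 -> 4, Eve: 4 -> 5. State: Eve=5, Wendy=4, Alice=5
Event 9 (Eve -> Wendy, 4): Eve: 5 -> 1, Wendy: 4 -> 8. State: Eve=1, Wendy=8, Alice=5
Event 10 (Eve -1): Eve: 1 -> 0. State: Eve=0, Wendy=8, Alice=5

Eve's final count: 0

Answer: 0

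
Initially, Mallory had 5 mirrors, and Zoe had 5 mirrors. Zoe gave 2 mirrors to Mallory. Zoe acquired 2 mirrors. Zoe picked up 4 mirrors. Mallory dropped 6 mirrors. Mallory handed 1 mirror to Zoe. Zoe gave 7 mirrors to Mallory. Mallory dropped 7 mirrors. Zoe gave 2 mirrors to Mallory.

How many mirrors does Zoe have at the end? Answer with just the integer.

Tracking counts step by step:
Start: Mallory=5, Zoe=5
Event 1 (Zoe -> Mallory, 2): Zoe: 5 -> 3, Mallory: 5 -> 7. State: Mallory=7, Zoe=3
Event 2 (Zoe +2): Zoe: 3 -> 5. State: Mallory=7, Zoe=5
Event 3 (Zoe +4): Zoe: 5 -> 9. State: Mallory=7, Zoe=9
Event 4 (Mallory -6): Mallory: 7 -> 1. State: Mallory=1, Zoe=9
Event 5 (Mallory -> Zoe, 1): Mallory: 1 -> 0, Zoe: 9 -> 10. State: Mallory=0, Zoe=10
Event 6 (Zoe -> Mallory, 7): Zoe: 10 -> 3, Mallory: 0 -> 7. State: Mallory=7, Zoe=3
Event 7 (Mallory -7): Mallory: 7 -> 0. State: Mallory=0, Zoe=3
Event 8 (Zoe -> Mallory, 2): Zoe: 3 -> 1, Mallory: 0 -> 2. State: Mallory=2, Zoe=1

Zoe's final count: 1

Answer: 1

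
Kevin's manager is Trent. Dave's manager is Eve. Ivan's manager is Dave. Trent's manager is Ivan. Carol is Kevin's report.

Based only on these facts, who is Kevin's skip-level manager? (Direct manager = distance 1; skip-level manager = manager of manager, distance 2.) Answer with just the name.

Reconstructing the manager chain from the given facts:
  Eve -> Dave -> Ivan -> Trent -> Kevin -> Carol
(each arrow means 'manager of the next')
Positions in the chain (0 = top):
  position of Eve: 0
  position of Dave: 1
  position of Ivan: 2
  position of Trent: 3
  position of Kevin: 4
  position of Carol: 5

Kevin is at position 4; the skip-level manager is 2 steps up the chain, i.e. position 2: Ivan.

Answer: Ivan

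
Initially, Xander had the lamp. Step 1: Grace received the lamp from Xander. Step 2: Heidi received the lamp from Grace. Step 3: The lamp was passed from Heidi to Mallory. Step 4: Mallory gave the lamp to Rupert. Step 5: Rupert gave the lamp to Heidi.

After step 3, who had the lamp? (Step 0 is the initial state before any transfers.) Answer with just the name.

Answer: Mallory

Derivation:
Tracking the lamp holder through step 3:
After step 0 (start): Xander
After step 1: Grace
After step 2: Heidi
After step 3: Mallory

At step 3, the holder is Mallory.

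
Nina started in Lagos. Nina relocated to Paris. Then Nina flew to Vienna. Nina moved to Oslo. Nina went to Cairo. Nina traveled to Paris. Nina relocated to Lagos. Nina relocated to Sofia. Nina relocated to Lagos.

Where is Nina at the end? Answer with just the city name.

Tracking Nina's location:
Start: Nina is in Lagos.
After move 1: Lagos -> Paris. Nina is in Paris.
After move 2: Paris -> Vienna. Nina is in Vienna.
After move 3: Vienna -> Oslo. Nina is in Oslo.
After move 4: Oslo -> Cairo. Nina is in Cairo.
After move 5: Cairo -> Paris. Nina is in Paris.
After move 6: Paris -> Lagos. Nina is in Lagos.
After move 7: Lagos -> Sofia. Nina is in Sofia.
After move 8: Sofia -> Lagos. Nina is in Lagos.

Answer: Lagos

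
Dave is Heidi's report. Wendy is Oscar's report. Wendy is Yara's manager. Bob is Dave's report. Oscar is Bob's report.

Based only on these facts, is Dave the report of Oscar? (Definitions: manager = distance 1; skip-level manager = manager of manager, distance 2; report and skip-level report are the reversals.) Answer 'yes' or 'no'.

Answer: no

Derivation:
Reconstructing the manager chain from the given facts:
  Heidi -> Dave -> Bob -> Oscar -> Wendy -> Yara
(each arrow means 'manager of the next')
Positions in the chain (0 = top):
  position of Heidi: 0
  position of Dave: 1
  position of Bob: 2
  position of Oscar: 3
  position of Wendy: 4
  position of Yara: 5

Dave is at position 1, Oscar is at position 3; signed distance (j - i) = 2.
'report' requires j - i = -1. Actual distance is 2, so the relation does NOT hold.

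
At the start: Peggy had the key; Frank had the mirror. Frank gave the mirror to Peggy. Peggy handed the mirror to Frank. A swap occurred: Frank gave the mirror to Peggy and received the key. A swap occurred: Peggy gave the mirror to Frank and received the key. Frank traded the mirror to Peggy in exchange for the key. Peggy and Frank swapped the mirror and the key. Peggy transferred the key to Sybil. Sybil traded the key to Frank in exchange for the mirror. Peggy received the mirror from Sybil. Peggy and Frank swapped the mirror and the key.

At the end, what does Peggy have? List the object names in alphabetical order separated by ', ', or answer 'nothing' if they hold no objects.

Tracking all object holders:
Start: key:Peggy, mirror:Frank
Event 1 (give mirror: Frank -> Peggy). State: key:Peggy, mirror:Peggy
Event 2 (give mirror: Peggy -> Frank). State: key:Peggy, mirror:Frank
Event 3 (swap mirror<->key: now mirror:Peggy, key:Frank). State: key:Frank, mirror:Peggy
Event 4 (swap mirror<->key: now mirror:Frank, key:Peggy). State: key:Peggy, mirror:Frank
Event 5 (swap mirror<->key: now mirror:Peggy, key:Frank). State: key:Frank, mirror:Peggy
Event 6 (swap mirror<->key: now mirror:Frank, key:Peggy). State: key:Peggy, mirror:Frank
Event 7 (give key: Peggy -> Sybil). State: key:Sybil, mirror:Frank
Event 8 (swap key<->mirror: now key:Frank, mirror:Sybil). State: key:Frank, mirror:Sybil
Event 9 (give mirror: Sybil -> Peggy). State: key:Frank, mirror:Peggy
Event 10 (swap mirror<->key: now mirror:Frank, key:Peggy). State: key:Peggy, mirror:Frank

Final state: key:Peggy, mirror:Frank
Peggy holds: key.

Answer: key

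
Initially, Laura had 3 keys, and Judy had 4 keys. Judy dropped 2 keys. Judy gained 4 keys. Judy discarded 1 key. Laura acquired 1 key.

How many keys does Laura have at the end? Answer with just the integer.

Answer: 4

Derivation:
Tracking counts step by step:
Start: Laura=3, Judy=4
Event 1 (Judy -2): Judy: 4 -> 2. State: Laura=3, Judy=2
Event 2 (Judy +4): Judy: 2 -> 6. State: Laura=3, Judy=6
Event 3 (Judy -1): Judy: 6 -> 5. State: Laura=3, Judy=5
Event 4 (Laura +1): Laura: 3 -> 4. State: Laura=4, Judy=5

Laura's final count: 4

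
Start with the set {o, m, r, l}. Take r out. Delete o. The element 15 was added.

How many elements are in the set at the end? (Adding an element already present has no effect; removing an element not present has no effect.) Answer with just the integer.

Answer: 3

Derivation:
Tracking the set through each operation:
Start: {l, m, o, r}
Event 1 (remove r): removed. Set: {l, m, o}
Event 2 (remove o): removed. Set: {l, m}
Event 3 (add 15): added. Set: {15, l, m}

Final set: {15, l, m} (size 3)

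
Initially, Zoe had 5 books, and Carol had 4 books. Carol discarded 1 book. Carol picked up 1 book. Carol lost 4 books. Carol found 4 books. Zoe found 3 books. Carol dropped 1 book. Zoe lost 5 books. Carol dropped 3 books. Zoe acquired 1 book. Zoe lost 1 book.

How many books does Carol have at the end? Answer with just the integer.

Answer: 0

Derivation:
Tracking counts step by step:
Start: Zoe=5, Carol=4
Event 1 (Carol -1): Carol: 4 -> 3. State: Zoe=5, Carol=3
Event 2 (Carol +1): Carol: 3 -> 4. State: Zoe=5, Carol=4
Event 3 (Carol -4): Carol: 4 -> 0. State: Zoe=5, Carol=0
Event 4 (Carol +4): Carol: 0 -> 4. State: Zoe=5, Carol=4
Event 5 (Zoe +3): Zoe: 5 -> 8. State: Zoe=8, Carol=4
Event 6 (Carol -1): Carol: 4 -> 3. State: Zoe=8, Carol=3
Event 7 (Zoe -5): Zoe: 8 -> 3. State: Zoe=3, Carol=3
Event 8 (Carol -3): Carol: 3 -> 0. State: Zoe=3, Carol=0
Event 9 (Zoe +1): Zoe: 3 -> 4. State: Zoe=4, Carol=0
Event 10 (Zoe -1): Zoe: 4 -> 3. State: Zoe=3, Carol=0

Carol's final count: 0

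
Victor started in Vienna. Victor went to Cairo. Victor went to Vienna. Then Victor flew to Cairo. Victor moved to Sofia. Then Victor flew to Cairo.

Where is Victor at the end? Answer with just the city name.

Answer: Cairo

Derivation:
Tracking Victor's location:
Start: Victor is in Vienna.
After move 1: Vienna -> Cairo. Victor is in Cairo.
After move 2: Cairo -> Vienna. Victor is in Vienna.
After move 3: Vienna -> Cairo. Victor is in Cairo.
After move 4: Cairo -> Sofia. Victor is in Sofia.
After move 5: Sofia -> Cairo. Victor is in Cairo.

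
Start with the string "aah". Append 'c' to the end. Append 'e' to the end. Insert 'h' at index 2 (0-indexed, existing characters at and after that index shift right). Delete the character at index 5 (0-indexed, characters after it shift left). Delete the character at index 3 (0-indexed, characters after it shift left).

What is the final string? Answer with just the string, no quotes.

Answer: aahc

Derivation:
Applying each edit step by step:
Start: "aah"
Op 1 (append 'c'): "aah" -> "aahc"
Op 2 (append 'e'): "aahc" -> "aahce"
Op 3 (insert 'h' at idx 2): "aahce" -> "aahhce"
Op 4 (delete idx 5 = 'e'): "aahhce" -> "aahhc"
Op 5 (delete idx 3 = 'h'): "aahhc" -> "aahc"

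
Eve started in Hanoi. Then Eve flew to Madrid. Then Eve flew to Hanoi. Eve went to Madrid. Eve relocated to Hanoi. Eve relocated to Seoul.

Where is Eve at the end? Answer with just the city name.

Answer: Seoul

Derivation:
Tracking Eve's location:
Start: Eve is in Hanoi.
After move 1: Hanoi -> Madrid. Eve is in Madrid.
After move 2: Madrid -> Hanoi. Eve is in Hanoi.
After move 3: Hanoi -> Madrid. Eve is in Madrid.
After move 4: Madrid -> Hanoi. Eve is in Hanoi.
After move 5: Hanoi -> Seoul. Eve is in Seoul.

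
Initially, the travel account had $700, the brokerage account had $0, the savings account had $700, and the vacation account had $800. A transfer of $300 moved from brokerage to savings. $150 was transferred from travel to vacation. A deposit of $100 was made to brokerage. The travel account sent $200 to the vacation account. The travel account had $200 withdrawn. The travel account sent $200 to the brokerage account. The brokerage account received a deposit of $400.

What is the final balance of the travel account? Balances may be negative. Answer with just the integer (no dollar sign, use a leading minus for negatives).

Tracking account balances step by step:
Start: travel=700, brokerage=0, savings=700, vacation=800
Event 1 (transfer 300 brokerage -> savings): brokerage: 0 - 300 = -300, savings: 700 + 300 = 1000. Balances: travel=700, brokerage=-300, savings=1000, vacation=800
Event 2 (transfer 150 travel -> vacation): travel: 700 - 150 = 550, vacation: 800 + 150 = 950. Balances: travel=550, brokerage=-300, savings=1000, vacation=950
Event 3 (deposit 100 to brokerage): brokerage: -300 + 100 = -200. Balances: travel=550, brokerage=-200, savings=1000, vacation=950
Event 4 (transfer 200 travel -> vacation): travel: 550 - 200 = 350, vacation: 950 + 200 = 1150. Balances: travel=350, brokerage=-200, savings=1000, vacation=1150
Event 5 (withdraw 200 from travel): travel: 350 - 200 = 150. Balances: travel=150, brokerage=-200, savings=1000, vacation=1150
Event 6 (transfer 200 travel -> brokerage): travel: 150 - 200 = -50, brokerage: -200 + 200 = 0. Balances: travel=-50, brokerage=0, savings=1000, vacation=1150
Event 7 (deposit 400 to brokerage): brokerage: 0 + 400 = 400. Balances: travel=-50, brokerage=400, savings=1000, vacation=1150

Final balance of travel: -50

Answer: -50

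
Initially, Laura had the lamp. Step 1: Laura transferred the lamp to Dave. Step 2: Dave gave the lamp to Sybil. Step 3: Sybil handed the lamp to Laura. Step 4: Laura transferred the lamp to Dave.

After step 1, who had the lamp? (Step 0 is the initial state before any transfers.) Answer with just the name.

Answer: Dave

Derivation:
Tracking the lamp holder through step 1:
After step 0 (start): Laura
After step 1: Dave

At step 1, the holder is Dave.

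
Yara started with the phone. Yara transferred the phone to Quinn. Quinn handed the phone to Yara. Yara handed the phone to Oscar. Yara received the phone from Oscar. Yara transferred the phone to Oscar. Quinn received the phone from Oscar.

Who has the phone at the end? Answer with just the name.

Tracking the phone through each event:
Start: Yara has the phone.
After event 1: Quinn has the phone.
After event 2: Yara has the phone.
After event 3: Oscar has the phone.
After event 4: Yara has the phone.
After event 5: Oscar has the phone.
After event 6: Quinn has the phone.

Answer: Quinn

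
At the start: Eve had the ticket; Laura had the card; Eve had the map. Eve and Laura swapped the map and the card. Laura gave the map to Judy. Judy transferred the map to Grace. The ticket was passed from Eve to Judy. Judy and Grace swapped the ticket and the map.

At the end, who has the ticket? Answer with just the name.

Answer: Grace

Derivation:
Tracking all object holders:
Start: ticket:Eve, card:Laura, map:Eve
Event 1 (swap map<->card: now map:Laura, card:Eve). State: ticket:Eve, card:Eve, map:Laura
Event 2 (give map: Laura -> Judy). State: ticket:Eve, card:Eve, map:Judy
Event 3 (give map: Judy -> Grace). State: ticket:Eve, card:Eve, map:Grace
Event 4 (give ticket: Eve -> Judy). State: ticket:Judy, card:Eve, map:Grace
Event 5 (swap ticket<->map: now ticket:Grace, map:Judy). State: ticket:Grace, card:Eve, map:Judy

Final state: ticket:Grace, card:Eve, map:Judy
The ticket is held by Grace.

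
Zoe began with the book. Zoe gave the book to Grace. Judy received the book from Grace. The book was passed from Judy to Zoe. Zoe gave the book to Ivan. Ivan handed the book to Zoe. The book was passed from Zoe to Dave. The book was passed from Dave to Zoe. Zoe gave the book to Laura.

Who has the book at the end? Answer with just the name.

Tracking the book through each event:
Start: Zoe has the book.
After event 1: Grace has the book.
After event 2: Judy has the book.
After event 3: Zoe has the book.
After event 4: Ivan has the book.
After event 5: Zoe has the book.
After event 6: Dave has the book.
After event 7: Zoe has the book.
After event 8: Laura has the book.

Answer: Laura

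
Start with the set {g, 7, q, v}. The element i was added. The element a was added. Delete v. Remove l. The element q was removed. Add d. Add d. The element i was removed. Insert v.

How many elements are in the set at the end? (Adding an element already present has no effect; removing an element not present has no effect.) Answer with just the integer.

Answer: 5

Derivation:
Tracking the set through each operation:
Start: {7, g, q, v}
Event 1 (add i): added. Set: {7, g, i, q, v}
Event 2 (add a): added. Set: {7, a, g, i, q, v}
Event 3 (remove v): removed. Set: {7, a, g, i, q}
Event 4 (remove l): not present, no change. Set: {7, a, g, i, q}
Event 5 (remove q): removed. Set: {7, a, g, i}
Event 6 (add d): added. Set: {7, a, d, g, i}
Event 7 (add d): already present, no change. Set: {7, a, d, g, i}
Event 8 (remove i): removed. Set: {7, a, d, g}
Event 9 (add v): added. Set: {7, a, d, g, v}

Final set: {7, a, d, g, v} (size 5)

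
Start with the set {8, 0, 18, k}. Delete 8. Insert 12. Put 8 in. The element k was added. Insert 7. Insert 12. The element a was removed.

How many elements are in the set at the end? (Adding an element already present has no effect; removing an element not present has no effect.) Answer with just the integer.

Answer: 6

Derivation:
Tracking the set through each operation:
Start: {0, 18, 8, k}
Event 1 (remove 8): removed. Set: {0, 18, k}
Event 2 (add 12): added. Set: {0, 12, 18, k}
Event 3 (add 8): added. Set: {0, 12, 18, 8, k}
Event 4 (add k): already present, no change. Set: {0, 12, 18, 8, k}
Event 5 (add 7): added. Set: {0, 12, 18, 7, 8, k}
Event 6 (add 12): already present, no change. Set: {0, 12, 18, 7, 8, k}
Event 7 (remove a): not present, no change. Set: {0, 12, 18, 7, 8, k}

Final set: {0, 12, 18, 7, 8, k} (size 6)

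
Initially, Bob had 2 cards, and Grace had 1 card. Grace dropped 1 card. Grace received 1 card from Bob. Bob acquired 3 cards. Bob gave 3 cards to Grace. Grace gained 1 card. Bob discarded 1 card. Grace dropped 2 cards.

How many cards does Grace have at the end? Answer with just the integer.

Answer: 3

Derivation:
Tracking counts step by step:
Start: Bob=2, Grace=1
Event 1 (Grace -1): Grace: 1 -> 0. State: Bob=2, Grace=0
Event 2 (Bob -> Grace, 1): Bob: 2 -> 1, Grace: 0 -> 1. State: Bob=1, Grace=1
Event 3 (Bob +3): Bob: 1 -> 4. State: Bob=4, Grace=1
Event 4 (Bob -> Grace, 3): Bob: 4 -> 1, Grace: 1 -> 4. State: Bob=1, Grace=4
Event 5 (Grace +1): Grace: 4 -> 5. State: Bob=1, Grace=5
Event 6 (Bob -1): Bob: 1 -> 0. State: Bob=0, Grace=5
Event 7 (Grace -2): Grace: 5 -> 3. State: Bob=0, Grace=3

Grace's final count: 3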